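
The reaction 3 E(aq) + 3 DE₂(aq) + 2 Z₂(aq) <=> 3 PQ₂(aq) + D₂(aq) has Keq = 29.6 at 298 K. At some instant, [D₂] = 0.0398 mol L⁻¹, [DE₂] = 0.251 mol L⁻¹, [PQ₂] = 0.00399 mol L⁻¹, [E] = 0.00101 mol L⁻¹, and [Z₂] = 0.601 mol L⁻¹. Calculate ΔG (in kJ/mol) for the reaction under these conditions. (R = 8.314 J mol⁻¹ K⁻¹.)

Q = [PQ₂]³·[D₂] / ([E]³·[DE₂]³·[Z₂]²) = (0.00399)³·(0.0398) / ((0.00101)³·(0.251)³·(0.601)²) = 430
ΔG = RT ln(Q/Keq) = (8.314 J mol⁻¹ K⁻¹)(298 K) × ln(430/29.6)
   = (2.478 kJ/mol)(2.676) = 6.63 kJ/mol
ΔG > 0, so the forward reaction is non-spontaneous (proceeds in reverse).

ΔG = 6.63 kJ/mol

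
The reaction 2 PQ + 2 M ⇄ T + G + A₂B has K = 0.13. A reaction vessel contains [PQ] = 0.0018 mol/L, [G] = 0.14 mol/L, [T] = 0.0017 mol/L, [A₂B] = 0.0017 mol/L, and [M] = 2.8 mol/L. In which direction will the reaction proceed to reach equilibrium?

Q = [T]·[G]·[A₂B] / ([PQ]²·[M]²) = (0.0017)·(0.14)·(0.0017) / ((0.0018)²·(2.8)²) = 0.016
Q = 0.016 < K = 0.13, so the forward reaction proceeds.

to the right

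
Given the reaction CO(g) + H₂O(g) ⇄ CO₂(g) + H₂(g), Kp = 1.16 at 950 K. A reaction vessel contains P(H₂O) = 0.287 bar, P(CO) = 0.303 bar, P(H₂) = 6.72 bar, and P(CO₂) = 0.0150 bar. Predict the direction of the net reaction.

Qp = P(CO₂)·P(H₂) / (P(CO)·P(H₂O)) = (0.0150)·(6.72) / ((0.303)·(0.287)) = 1.16
Qp = 1.16 = Kp, so the system is already at equilibrium.

neither direction; the system is at equilibrium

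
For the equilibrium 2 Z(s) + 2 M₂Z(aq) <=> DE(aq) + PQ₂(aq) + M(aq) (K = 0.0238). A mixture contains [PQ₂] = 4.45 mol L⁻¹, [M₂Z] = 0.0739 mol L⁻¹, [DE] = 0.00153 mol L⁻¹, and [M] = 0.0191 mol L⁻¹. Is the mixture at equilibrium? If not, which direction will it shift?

(Z is a pure solid — omitted from Q.)
Q = [DE]·[PQ₂]·[M] / [M₂Z]² = (0.00153)·(4.45)·(0.0191) / (0.0739)² = 0.0238
Q = 0.0238 = K; the system is at equilibrium.

yes, at equilibrium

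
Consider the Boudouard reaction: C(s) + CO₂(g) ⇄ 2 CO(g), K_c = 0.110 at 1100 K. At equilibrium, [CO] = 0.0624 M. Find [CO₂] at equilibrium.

(C is a pure solid — omitted from K_c.)
At equilibrium, K_c = [CO]² / [CO₂] = 0.110.
(0.0624)² / ([CO₂]) = 0.110
[CO₂] = 0.0354 M

[CO₂] = 0.0354 M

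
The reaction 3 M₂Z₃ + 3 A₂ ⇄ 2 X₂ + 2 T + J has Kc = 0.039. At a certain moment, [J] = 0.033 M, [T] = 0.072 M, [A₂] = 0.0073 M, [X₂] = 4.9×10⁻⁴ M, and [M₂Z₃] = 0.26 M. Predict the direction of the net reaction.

in the forward direction

Qc = [X₂]²·[T]²·[J] / ([M₂Z₃]³·[A₂]³) = (4.9×10⁻⁴)²·(0.072)²·(0.033) / ((0.26)³·(0.0073)³) = 0.0060
Qc = 0.0060 < Kc = 0.039, so the forward reaction proceeds.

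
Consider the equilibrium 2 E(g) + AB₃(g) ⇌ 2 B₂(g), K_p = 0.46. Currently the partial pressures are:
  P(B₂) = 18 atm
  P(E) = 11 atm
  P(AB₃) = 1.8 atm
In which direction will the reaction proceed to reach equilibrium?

Q_p = P(B₂)² / (P(E)²·P(AB₃)) = (18)² / ((11)²·(1.8)) = 1.5
Q_p = 1.5 > K_p = 0.46, so the reverse reaction proceeds.

reverse (toward reactants)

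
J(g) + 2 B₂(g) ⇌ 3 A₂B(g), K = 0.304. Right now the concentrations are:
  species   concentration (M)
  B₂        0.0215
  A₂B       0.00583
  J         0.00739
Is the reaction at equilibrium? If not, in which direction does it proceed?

Q = [A₂B]³ / ([J]·[B₂]²) = (0.00583)³ / ((0.00739)·(0.0215)²) = 0.0580
Q = 0.0580 < K = 0.304, so the forward reaction proceeds.

toward products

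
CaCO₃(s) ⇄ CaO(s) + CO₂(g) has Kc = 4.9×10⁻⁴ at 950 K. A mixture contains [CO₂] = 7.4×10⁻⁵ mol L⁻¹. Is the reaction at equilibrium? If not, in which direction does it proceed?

in the forward direction

(CaCO₃, CaO are pure solids — omitted from Qc.)
Qc = [CO₂] = 7.4×10⁻⁵
Qc = 7.4×10⁻⁵ < Kc = 4.9×10⁻⁴, so the forward reaction proceeds.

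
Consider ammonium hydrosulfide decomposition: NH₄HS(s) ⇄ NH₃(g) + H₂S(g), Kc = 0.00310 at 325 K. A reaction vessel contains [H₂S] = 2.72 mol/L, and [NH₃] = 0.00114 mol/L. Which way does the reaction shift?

(NH₄HS is a pure solid — omitted from Qc.)
Qc = [NH₃]·[H₂S] = (0.00114)·(2.72) = 0.00310
Qc = 0.00310 = Kc, so the system is already at equilibrium.

neither direction; the system is at equilibrium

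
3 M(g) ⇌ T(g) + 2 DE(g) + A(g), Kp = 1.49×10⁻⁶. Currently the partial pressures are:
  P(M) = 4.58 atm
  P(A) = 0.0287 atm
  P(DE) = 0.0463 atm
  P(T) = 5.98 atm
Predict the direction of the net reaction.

reverse (toward reactants)

Qp = P(T)·P(DE)²·P(A) / P(M)³ = (5.98)·(0.0463)²·(0.0287) / (4.58)³ = 3.83×10⁻⁶
Qp = 3.83×10⁻⁶ > Kp = 1.49×10⁻⁶, so the reverse reaction proceeds.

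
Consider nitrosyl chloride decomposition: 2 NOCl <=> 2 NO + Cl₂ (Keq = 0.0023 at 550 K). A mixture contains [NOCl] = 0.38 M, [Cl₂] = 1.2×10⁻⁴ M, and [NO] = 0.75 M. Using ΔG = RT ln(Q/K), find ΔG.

ΔG = -7.29 kJ/mol

Q = [NO]²·[Cl₂] / [NOCl]² = (0.75)²·(1.2×10⁻⁴) / (0.38)² = 4.67×10⁻⁴
ΔG = RT ln(Q/Keq) = (8.314 J mol⁻¹ K⁻¹)(550 K) × ln(4.67×10⁻⁴/0.0023)
   = (4.573 kJ/mol)(-1.594) = -7.29 kJ/mol
ΔG < 0, so the forward reaction is spontaneous (proceeds forward).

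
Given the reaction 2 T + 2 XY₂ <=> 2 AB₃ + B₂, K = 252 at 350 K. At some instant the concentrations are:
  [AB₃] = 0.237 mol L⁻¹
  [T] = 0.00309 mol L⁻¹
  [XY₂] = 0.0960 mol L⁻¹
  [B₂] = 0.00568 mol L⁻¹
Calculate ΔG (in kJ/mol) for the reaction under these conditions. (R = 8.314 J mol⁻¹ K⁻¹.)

ΔG = 7.76 kJ/mol

Q = [AB₃]²·[B₂] / ([T]²·[XY₂]²) = (0.237)²·(0.00568) / ((0.00309)²·(0.0960)²) = 3630
ΔG = RT ln(Q/K) = (8.314 J mol⁻¹ K⁻¹)(350 K) × ln(3630/252)
   = (2.910 kJ/mol)(2.668) = 7.76 kJ/mol
ΔG > 0, so the forward reaction is non-spontaneous (proceeds in reverse).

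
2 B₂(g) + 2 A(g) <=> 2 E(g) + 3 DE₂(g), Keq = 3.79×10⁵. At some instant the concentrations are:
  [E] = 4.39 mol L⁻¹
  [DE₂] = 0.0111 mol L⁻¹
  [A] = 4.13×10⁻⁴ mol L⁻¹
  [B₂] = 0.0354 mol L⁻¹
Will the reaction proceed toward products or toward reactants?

to the right

Q = [E]²·[DE₂]³ / ([B₂]²·[A]²) = (4.39)²·(0.0111)³ / ((0.0354)²·(4.13×10⁻⁴)²) = 1.23×10⁵
Q = 1.23×10⁵ < Keq = 3.79×10⁵, so the forward reaction proceeds.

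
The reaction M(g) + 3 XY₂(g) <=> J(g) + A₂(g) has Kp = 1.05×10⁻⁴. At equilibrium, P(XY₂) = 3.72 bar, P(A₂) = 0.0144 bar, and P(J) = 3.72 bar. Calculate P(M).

P(M) = 9.91 bar

At equilibrium, Kp = P(J)·P(A₂) / (P(M)·P(XY₂)³) = 1.05×10⁻⁴.
(3.72)·(0.0144) / ((P(M))·(3.72)³) = 1.05×10⁻⁴
P(M) = 9.91 bar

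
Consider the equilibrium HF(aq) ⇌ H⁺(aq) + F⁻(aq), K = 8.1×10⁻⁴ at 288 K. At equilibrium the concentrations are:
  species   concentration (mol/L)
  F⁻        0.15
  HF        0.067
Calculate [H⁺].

[H⁺] = 3.6×10⁻⁴ mol/L

At equilibrium, K = [H⁺]·[F⁻] / [HF] = 8.1×10⁻⁴.
([H⁺])·(0.15) / (0.067) = 8.1×10⁻⁴
[H⁺] = 3.62×10⁻⁴ = 3.6×10⁻⁴ mol/L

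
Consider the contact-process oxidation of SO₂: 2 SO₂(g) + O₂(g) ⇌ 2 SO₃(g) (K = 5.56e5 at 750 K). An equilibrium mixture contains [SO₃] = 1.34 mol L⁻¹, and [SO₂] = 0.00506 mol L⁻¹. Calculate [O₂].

[O₂] = 0.126 mol L⁻¹

At equilibrium, K = [SO₃]² / ([SO₂]²·[O₂]) = 5.56e5.
(1.34)² / ((0.00506)²·([O₂])) = 5.56e5
[O₂] = 0.126 mol L⁻¹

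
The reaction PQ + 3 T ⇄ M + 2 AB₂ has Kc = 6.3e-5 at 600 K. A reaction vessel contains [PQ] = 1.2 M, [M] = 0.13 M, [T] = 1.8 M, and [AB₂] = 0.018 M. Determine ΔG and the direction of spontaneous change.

ΔG = -11.7 kJ/mol; the forward reaction is spontaneous

Qc = [M]·[AB₂]² / ([PQ]·[T]³) = (0.13)·(0.018)² / ((1.2)·(1.8)³) = 6.02e-6
ΔG = RT ln(Qc/Kc) = (8.314 J mol⁻¹ K⁻¹)(600 K) × ln(6.02e-6/6.3e-5)
   = (4.988 kJ/mol)(-2.348) = -11.7 kJ/mol
ΔG < 0, so the forward reaction is spontaneous (proceeds forward).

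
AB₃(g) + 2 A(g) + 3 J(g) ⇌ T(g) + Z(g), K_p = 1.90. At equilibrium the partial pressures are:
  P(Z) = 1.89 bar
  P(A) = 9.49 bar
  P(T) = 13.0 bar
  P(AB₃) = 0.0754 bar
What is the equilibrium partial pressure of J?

At equilibrium, K_p = P(T)·P(Z) / (P(AB₃)·P(A)²·P(J)³) = 1.90.
(13.0)·(1.89) / ((0.0754)·(9.49)²·(P(J))³) = 1.90
P(J)³ = 1.90 ⇒ P(J) = 1.24 bar

P(J) = 1.24 bar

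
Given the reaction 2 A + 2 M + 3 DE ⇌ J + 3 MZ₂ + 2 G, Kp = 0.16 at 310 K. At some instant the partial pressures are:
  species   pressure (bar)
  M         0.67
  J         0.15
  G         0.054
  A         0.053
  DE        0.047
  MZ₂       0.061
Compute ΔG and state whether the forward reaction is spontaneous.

Qp = P(J)·P(MZ₂)³·P(G)² / (P(A)²·P(M)²·P(DE)³) = (0.15)·(0.061)³·(0.054)² / ((0.053)²·(0.67)²·(0.047)³) = 0.758
ΔG = RT ln(Qp/Kp) = (8.314 J mol⁻¹ K⁻¹)(310 K) × ln(0.758/0.16)
   = (2.577 kJ/mol)(1.556) = 4.01 kJ/mol
ΔG > 0, so the forward reaction is non-spontaneous (proceeds in reverse).

ΔG = 4.01 kJ/mol; the forward reaction is non-spontaneous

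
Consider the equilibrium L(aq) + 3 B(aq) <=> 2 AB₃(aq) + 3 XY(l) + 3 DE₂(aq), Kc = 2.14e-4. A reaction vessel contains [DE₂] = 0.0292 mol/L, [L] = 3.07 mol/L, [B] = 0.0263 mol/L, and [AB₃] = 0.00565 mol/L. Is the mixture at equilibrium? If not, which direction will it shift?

no; Q < K, reaction proceeds forward

(XY is a pure liquid — omitted from Qc.)
Qc = [AB₃]²·[DE₂]³ / ([L]·[B]³) = (0.00565)²·(0.0292)³ / ((3.07)·(0.0263)³) = 1.42e-5
Qc = 1.42e-5 < Kc = 2.14e-4: net forward reaction.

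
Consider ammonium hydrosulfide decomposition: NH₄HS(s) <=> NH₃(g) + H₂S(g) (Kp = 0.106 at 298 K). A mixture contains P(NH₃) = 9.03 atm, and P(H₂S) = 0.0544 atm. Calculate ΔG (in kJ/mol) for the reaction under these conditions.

ΔG = 3.80 kJ/mol

(NH₄HS is a pure solid — omitted from Qp.)
Qp = P(NH₃)·P(H₂S) = (9.03)·(0.0544) = 0.491
ΔG = RT ln(Qp/Kp) = (8.314 J mol⁻¹ K⁻¹)(298 K) × ln(0.491/0.106)
   = (2.478 kJ/mol)(1.533) = 3.80 kJ/mol
ΔG > 0, so the forward reaction is non-spontaneous (proceeds in reverse).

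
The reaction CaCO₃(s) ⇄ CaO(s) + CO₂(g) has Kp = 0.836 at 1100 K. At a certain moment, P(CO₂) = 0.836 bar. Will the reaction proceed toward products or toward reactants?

(CaCO₃, CaO are pure solids — omitted from Qp.)
Qp = P(CO₂) = 0.836
Qp = 0.836 = Kp, so the system is already at equilibrium.

at equilibrium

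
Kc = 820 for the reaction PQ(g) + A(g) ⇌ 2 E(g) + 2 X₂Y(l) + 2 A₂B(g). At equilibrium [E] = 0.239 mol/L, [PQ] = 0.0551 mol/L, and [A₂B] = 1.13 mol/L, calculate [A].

[A] = 0.00161 mol/L

(X₂Y is a pure liquid — omitted from Kc.)
At equilibrium, Kc = [E]²·[A₂B]² / ([PQ]·[A]) = 820.
(0.239)²·(1.13)² / ((0.0551)·([A])) = 820
[A] = 0.00161 mol/L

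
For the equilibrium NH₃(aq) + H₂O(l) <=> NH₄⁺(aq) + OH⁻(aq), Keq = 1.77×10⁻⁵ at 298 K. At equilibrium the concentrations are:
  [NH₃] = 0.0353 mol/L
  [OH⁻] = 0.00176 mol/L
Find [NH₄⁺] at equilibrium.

(H₂O is a pure liquid — omitted from Keq.)
At equilibrium, Keq = [NH₄⁺]·[OH⁻] / [NH₃] = 1.77×10⁻⁵.
([NH₄⁺])·(0.00176) / (0.0353) = 1.77×10⁻⁵
[NH₄⁺] = 3.55×10⁻⁴ mol/L

[NH₄⁺] = 3.55×10⁻⁴ mol/L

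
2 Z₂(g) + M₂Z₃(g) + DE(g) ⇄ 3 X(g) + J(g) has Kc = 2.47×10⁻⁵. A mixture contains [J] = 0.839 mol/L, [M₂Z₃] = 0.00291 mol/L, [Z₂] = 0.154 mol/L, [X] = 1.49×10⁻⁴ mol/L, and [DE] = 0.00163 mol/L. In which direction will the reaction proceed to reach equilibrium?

Qc = [X]³·[J] / ([Z₂]²·[M₂Z₃]·[DE]) = (1.49×10⁻⁴)³·(0.839) / ((0.154)²·(0.00291)·(0.00163)) = 2.47×10⁻⁵
Qc = 2.47×10⁻⁵ = Kc, so the system is already at equilibrium.

neither direction; the system is at equilibrium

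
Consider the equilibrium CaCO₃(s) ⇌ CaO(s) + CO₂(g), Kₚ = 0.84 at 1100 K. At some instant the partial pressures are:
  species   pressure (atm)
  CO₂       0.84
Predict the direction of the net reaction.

(CaCO₃, CaO are pure solids — omitted from Qₚ.)
Qₚ = P(CO₂) = 0.84
Qₚ = 0.84 = Kₚ, so the system is already at equilibrium.

no net change (already at equilibrium)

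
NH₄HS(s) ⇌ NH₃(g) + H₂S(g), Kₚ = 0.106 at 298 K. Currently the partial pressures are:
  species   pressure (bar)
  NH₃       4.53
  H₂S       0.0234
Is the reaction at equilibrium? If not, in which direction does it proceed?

(NH₄HS is a pure solid — omitted from Qₚ.)
Qₚ = P(NH₃)·P(H₂S) = (4.53)·(0.0234) = 0.106
Qₚ = 0.106 = Kₚ, so the system is already at equilibrium.

no net change (already at equilibrium)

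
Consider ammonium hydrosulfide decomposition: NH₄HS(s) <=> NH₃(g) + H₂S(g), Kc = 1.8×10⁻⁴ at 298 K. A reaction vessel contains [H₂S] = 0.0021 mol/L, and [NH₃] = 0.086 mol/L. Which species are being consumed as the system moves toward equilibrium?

(NH₄HS is a pure solid — omitted from Qc.)
Qc = [NH₃]·[H₂S] = (0.086)·(0.0021) = 1.8×10⁻⁴
Qc = 1.8×10⁻⁴ = Kc; the system is at equilibrium.

none (at equilibrium)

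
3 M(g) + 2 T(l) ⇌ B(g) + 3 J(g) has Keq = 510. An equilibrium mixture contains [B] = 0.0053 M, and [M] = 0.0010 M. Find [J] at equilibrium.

(T is a pure liquid — omitted from Keq.)
At equilibrium, Keq = [B]·[J]³ / [M]³ = 510.
(0.0053)·([J])³ / (0.0010)³ = 510
[J]³ = 9.62×10⁻⁵ ⇒ [J] = 0.046 M

[J] = 0.046 M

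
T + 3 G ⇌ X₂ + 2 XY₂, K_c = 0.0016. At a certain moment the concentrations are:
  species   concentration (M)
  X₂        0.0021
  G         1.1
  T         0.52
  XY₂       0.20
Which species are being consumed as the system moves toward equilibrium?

Q_c = [X₂]·[XY₂]² / ([T]·[G]³) = (0.0021)·(0.20)² / ((0.52)·(1.1)³) = 1.2×10⁻⁴
Q_c = 1.2×10⁻⁴ < K_c = 0.0016: net forward reaction.

T, G (reactants)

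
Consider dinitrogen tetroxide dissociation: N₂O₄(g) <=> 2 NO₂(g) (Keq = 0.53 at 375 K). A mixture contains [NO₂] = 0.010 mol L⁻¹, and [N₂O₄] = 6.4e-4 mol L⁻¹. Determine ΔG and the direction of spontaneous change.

ΔG = -3.81 kJ/mol; the forward reaction is spontaneous

Q = [NO₂]² / [N₂O₄] = (0.010)² / (6.4e-4) = 0.156
ΔG = RT ln(Q/Keq) = (8.314 J mol⁻¹ K⁻¹)(375 K) × ln(0.156/0.53)
   = (3.118 kJ/mol)(-1.223) = -3.81 kJ/mol
ΔG < 0, so the forward reaction is spontaneous (proceeds forward).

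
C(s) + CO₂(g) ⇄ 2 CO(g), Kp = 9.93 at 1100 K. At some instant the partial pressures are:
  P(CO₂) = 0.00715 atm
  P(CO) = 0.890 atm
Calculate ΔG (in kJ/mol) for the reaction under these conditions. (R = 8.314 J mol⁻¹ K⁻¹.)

(C is a pure solid — omitted from Qp.)
Qp = P(CO)² / P(CO₂) = (0.890)² / (0.00715) = 111
ΔG = RT ln(Qp/Kp) = (8.314 J mol⁻¹ K⁻¹)(1100 K) × ln(111/9.93)
   = (9.145 kJ/mol)(2.414) = 22.1 kJ/mol
ΔG > 0, so the forward reaction is non-spontaneous (proceeds in reverse).

ΔG = 22.1 kJ/mol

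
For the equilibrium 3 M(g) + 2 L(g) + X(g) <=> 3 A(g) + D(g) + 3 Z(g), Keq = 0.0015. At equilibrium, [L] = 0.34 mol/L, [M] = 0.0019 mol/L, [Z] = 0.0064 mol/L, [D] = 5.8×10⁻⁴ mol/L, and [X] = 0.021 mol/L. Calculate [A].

[A] = 0.055 mol/L

At equilibrium, Keq = [A]³·[D]·[Z]³ / ([M]³·[L]²·[X]) = 0.0015.
([A])³·(5.8×10⁻⁴)·(0.0064)³ / ((0.0019)³·(0.34)²·(0.021)) = 0.0015
[A]³ = 1.64×10⁻⁴ ⇒ [A] = 0.055 mol/L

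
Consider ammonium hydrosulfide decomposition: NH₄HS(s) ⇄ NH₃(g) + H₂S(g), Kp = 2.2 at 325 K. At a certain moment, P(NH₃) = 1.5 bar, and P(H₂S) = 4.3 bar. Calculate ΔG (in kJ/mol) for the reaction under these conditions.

ΔG = 2.91 kJ/mol

(NH₄HS is a pure solid — omitted from Qp.)
Qp = P(NH₃)·P(H₂S) = (1.5)·(4.3) = 6.45
ΔG = RT ln(Qp/Kp) = (8.314 J mol⁻¹ K⁻¹)(325 K) × ln(6.45/2.2)
   = (2.702 kJ/mol)(1.076) = 2.91 kJ/mol
ΔG > 0, so the forward reaction is non-spontaneous (proceeds in reverse).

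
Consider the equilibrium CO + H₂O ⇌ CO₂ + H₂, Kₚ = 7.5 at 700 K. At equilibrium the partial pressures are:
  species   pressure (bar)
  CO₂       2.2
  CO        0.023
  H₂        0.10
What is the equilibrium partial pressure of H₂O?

P(H₂O) = 1.3 bar

At equilibrium, Kₚ = P(CO₂)·P(H₂) / (P(CO)·P(H₂O)) = 7.5.
(2.2)·(0.10) / ((0.023)·(P(H₂O))) = 7.5
P(H₂O) = 1.28 = 1.3 bar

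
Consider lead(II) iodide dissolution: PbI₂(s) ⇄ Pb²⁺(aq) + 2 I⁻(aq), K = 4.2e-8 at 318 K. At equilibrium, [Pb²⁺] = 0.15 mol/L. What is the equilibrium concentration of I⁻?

[I⁻] = 5.3e-4 mol/L

(PbI₂ is a pure solid — omitted from K.)
At equilibrium, K = [Pb²⁺]·[I⁻]² = 4.2e-8.
(0.15)·([I⁻])² = 4.2e-8
[I⁻]² = 2.80e-7 ⇒ [I⁻] = 5.3e-4 mol/L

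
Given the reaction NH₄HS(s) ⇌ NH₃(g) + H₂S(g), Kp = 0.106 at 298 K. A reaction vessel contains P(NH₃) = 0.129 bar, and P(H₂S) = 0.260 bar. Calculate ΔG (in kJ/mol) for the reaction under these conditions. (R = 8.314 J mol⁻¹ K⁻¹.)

ΔG = -2.85 kJ/mol

(NH₄HS is a pure solid — omitted from Qp.)
Qp = P(NH₃)·P(H₂S) = (0.129)·(0.260) = 0.0335
ΔG = RT ln(Qp/Kp) = (8.314 J mol⁻¹ K⁻¹)(298 K) × ln(0.0335/0.106)
   = (2.478 kJ/mol)(-1.152) = -2.85 kJ/mol
ΔG < 0, so the forward reaction is spontaneous (proceeds forward).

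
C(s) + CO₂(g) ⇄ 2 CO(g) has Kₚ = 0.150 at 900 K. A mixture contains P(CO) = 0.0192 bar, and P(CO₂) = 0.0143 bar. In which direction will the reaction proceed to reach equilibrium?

toward products

(C is a pure solid — omitted from Qₚ.)
Qₚ = P(CO)² / P(CO₂) = (0.0192)² / (0.0143) = 0.0258
Qₚ = 0.0258 < Kₚ = 0.150, so the forward reaction proceeds.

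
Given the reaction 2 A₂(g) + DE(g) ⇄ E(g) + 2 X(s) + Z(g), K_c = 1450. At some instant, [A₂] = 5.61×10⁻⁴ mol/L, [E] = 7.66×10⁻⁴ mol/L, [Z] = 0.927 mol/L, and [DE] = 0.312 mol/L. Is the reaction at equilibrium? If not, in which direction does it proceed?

(X is a pure solid — omitted from Q_c.)
Q_c = [E]·[Z] / ([A₂]²·[DE]) = (7.66×10⁻⁴)·(0.927) / ((5.61×10⁻⁴)²·(0.312)) = 7230
Q_c = 7230 > K_c = 1450, so the reverse reaction proceeds.

toward reactants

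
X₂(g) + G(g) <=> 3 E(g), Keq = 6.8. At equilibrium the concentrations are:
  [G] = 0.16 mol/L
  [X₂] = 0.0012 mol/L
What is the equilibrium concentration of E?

At equilibrium, Keq = [E]³ / ([X₂]·[G]) = 6.8.
([E])³ / ((0.0012)·(0.16)) = 6.8
[E]³ = 0.00131 ⇒ [E] = 0.11 mol/L

[E] = 0.11 mol/L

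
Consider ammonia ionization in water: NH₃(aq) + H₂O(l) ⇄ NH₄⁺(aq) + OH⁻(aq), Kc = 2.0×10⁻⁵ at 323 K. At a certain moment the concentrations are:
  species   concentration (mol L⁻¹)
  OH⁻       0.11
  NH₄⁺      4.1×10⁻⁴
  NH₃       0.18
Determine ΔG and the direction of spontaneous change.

(H₂O is a pure liquid — omitted from Qc.)
Qc = [NH₄⁺]·[OH⁻] / [NH₃] = (4.1×10⁻⁴)·(0.11) / (0.18) = 2.51×10⁻⁴
ΔG = RT ln(Qc/Kc) = (8.314 J mol⁻¹ K⁻¹)(323 K) × ln(2.51×10⁻⁴/2.0×10⁻⁵)
   = (2.685 kJ/mol)(2.530) = 6.79 kJ/mol
ΔG > 0, so the forward reaction is non-spontaneous (proceeds in reverse).

ΔG = 6.79 kJ/mol; the forward reaction is non-spontaneous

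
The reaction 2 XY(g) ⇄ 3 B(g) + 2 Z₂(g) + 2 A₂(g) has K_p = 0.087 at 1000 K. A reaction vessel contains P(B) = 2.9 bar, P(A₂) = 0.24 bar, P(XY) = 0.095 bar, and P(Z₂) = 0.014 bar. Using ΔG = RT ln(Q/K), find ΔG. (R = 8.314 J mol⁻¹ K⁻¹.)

ΔG = -8.71 kJ/mol

Q_p = P(B)³·P(Z₂)²·P(A₂)² / P(XY)² = (2.9)³·(0.014)²·(0.24)² / (0.095)² = 0.0305
ΔG = RT ln(Q_p/K_p) = (8.314 J mol⁻¹ K⁻¹)(1000 K) × ln(0.0305/0.087)
   = (8.314 kJ/mol)(-1.048) = -8.71 kJ/mol
ΔG < 0, so the forward reaction is spontaneous (proceeds forward).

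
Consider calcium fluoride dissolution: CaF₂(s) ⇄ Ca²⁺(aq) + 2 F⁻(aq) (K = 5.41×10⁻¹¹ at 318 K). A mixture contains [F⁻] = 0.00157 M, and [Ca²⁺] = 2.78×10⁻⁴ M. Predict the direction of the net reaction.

reverse (toward reactants)

(CaF₂ is a pure solid — omitted from Q.)
Q = [Ca²⁺]·[F⁻]² = (2.78×10⁻⁴)·(0.00157)² = 6.85×10⁻¹⁰
Q = 6.85×10⁻¹⁰ > K = 5.41×10⁻¹¹, so the reverse reaction proceeds.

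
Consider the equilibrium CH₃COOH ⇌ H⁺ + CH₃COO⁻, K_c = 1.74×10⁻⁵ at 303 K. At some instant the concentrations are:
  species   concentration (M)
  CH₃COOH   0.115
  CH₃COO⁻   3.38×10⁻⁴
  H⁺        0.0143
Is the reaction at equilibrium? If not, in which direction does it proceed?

reverse (toward reactants)

Q_c = [H⁺]·[CH₃COO⁻] / [CH₃COOH] = (0.0143)·(3.38×10⁻⁴) / (0.115) = 4.20×10⁻⁵
Q_c = 4.20×10⁻⁵ > K_c = 1.74×10⁻⁵, so the reverse reaction proceeds.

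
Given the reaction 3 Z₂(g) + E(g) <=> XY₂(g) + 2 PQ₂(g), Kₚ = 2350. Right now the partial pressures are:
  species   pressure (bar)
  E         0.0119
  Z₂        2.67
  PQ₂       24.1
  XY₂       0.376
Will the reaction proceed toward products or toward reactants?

forward (toward products)

Qₚ = P(XY₂)·P(PQ₂)² / (P(Z₂)³·P(E)) = (0.376)·(24.1)² / ((2.67)³·(0.0119)) = 964
Qₚ = 964 < Kₚ = 2350, so the forward reaction proceeds.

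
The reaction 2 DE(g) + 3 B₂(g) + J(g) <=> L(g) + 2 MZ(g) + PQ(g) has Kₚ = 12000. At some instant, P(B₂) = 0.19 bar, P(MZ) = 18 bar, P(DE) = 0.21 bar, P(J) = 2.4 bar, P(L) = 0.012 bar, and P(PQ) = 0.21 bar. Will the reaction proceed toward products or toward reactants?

in the forward direction

Qₚ = P(L)·P(MZ)²·P(PQ) / (P(DE)²·P(B₂)³·P(J)) = (0.012)·(18)²·(0.21) / ((0.21)²·(0.19)³·(2.4)) = 1100
Qₚ = 1100 < Kₚ = 12000, so the forward reaction proceeds.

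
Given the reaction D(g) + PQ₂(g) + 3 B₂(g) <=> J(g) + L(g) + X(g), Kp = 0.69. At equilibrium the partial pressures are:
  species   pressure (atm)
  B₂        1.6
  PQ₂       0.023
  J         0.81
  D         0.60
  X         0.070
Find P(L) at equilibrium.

P(L) = 0.69 atm

At equilibrium, Kp = P(J)·P(L)·P(X) / (P(D)·P(PQ₂)·P(B₂)³) = 0.69.
(0.81)·(P(L))·(0.070) / ((0.60)·(0.023)·(1.6)³) = 0.69
P(L) = 0.688 = 0.69 atm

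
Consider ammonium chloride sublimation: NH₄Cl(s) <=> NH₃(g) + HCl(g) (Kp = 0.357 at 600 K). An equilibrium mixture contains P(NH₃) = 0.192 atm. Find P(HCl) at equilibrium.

P(HCl) = 1.86 atm

(NH₄Cl is a pure solid — omitted from Kp.)
At equilibrium, Kp = P(NH₃)·P(HCl) = 0.357.
(0.192)·(P(HCl)) = 0.357
P(HCl) = 1.86 atm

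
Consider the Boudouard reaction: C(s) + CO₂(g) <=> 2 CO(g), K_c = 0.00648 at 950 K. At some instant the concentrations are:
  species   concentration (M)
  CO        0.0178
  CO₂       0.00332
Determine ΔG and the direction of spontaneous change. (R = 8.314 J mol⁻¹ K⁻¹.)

ΔG = 21.2 kJ/mol; the forward reaction is non-spontaneous

(C is a pure solid — omitted from Q_c.)
Q_c = [CO]² / [CO₂] = (0.0178)² / (0.00332) = 0.0954
ΔG = RT ln(Q_c/K_c) = (8.314 J mol⁻¹ K⁻¹)(950 K) × ln(0.0954/0.00648)
   = (7.898 kJ/mol)(2.689) = 21.2 kJ/mol
ΔG > 0, so the forward reaction is non-spontaneous (proceeds in reverse).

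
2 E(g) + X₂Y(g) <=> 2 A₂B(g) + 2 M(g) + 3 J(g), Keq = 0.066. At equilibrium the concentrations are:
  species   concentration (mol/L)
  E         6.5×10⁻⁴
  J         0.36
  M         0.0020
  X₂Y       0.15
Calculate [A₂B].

At equilibrium, Keq = [A₂B]²·[M]²·[J]³ / ([E]²·[X₂Y]) = 0.066.
([A₂B])²·(0.0020)²·(0.36)³ / ((6.5×10⁻⁴)²·(0.15)) = 0.066
[A₂B]² = 0.0224 ⇒ [A₂B] = 0.15 mol/L

[A₂B] = 0.15 mol/L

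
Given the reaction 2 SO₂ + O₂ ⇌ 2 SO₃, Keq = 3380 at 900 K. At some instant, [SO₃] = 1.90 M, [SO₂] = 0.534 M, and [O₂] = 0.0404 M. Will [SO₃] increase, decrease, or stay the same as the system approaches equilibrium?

Q = [SO₃]² / ([SO₂]²·[O₂]) = (1.90)² / ((0.534)²·(0.0404)) = 313
Q = 313 < Keq = 3380: net forward reaction.
SO₃ is a product, so it increases.

increase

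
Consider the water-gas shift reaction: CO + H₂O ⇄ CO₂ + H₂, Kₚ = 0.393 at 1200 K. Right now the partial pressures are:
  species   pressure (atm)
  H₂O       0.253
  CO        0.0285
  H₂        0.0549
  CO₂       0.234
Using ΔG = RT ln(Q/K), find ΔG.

Qₚ = P(CO₂)·P(H₂) / (P(CO)·P(H₂O)) = (0.234)·(0.0549) / ((0.0285)·(0.253)) = 1.78
ΔG = RT ln(Qₚ/Kₚ) = (8.314 J mol⁻¹ K⁻¹)(1200 K) × ln(1.78/0.393)
   = (9.977 kJ/mol)(1.511) = 15.1 kJ/mol
ΔG > 0, so the forward reaction is non-spontaneous (proceeds in reverse).

ΔG = 15.1 kJ/mol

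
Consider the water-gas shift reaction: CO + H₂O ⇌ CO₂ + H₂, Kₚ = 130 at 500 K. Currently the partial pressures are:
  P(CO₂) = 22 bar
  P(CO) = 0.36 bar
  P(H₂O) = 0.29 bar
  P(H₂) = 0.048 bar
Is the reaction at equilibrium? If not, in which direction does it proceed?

forward (toward products)

Qₚ = P(CO₂)·P(H₂) / (P(CO)·P(H₂O)) = (22)·(0.048) / ((0.36)·(0.29)) = 10
Qₚ = 10 < Kₚ = 130, so the forward reaction proceeds.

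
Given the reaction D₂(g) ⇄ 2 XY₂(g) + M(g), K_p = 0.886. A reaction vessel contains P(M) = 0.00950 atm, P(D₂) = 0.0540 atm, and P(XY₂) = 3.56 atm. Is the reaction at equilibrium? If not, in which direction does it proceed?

to the left

Q_p = P(XY₂)²·P(M) / P(D₂) = (3.56)²·(0.00950) / (0.0540) = 2.23
Q_p = 2.23 > K_p = 0.886, so the reverse reaction proceeds.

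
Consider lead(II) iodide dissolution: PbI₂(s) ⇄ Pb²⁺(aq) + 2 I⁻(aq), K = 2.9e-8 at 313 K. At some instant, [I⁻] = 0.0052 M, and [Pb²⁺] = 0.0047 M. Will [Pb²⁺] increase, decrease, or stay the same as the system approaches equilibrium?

decrease

(PbI₂ is a pure solid — omitted from Q.)
Q = [Pb²⁺]·[I⁻]² = (0.0047)·(0.0052)² = 1.3e-7
Q = 1.3e-7 > K = 2.9e-8: net reverse reaction.
Pb²⁺ is a product, so it decreases.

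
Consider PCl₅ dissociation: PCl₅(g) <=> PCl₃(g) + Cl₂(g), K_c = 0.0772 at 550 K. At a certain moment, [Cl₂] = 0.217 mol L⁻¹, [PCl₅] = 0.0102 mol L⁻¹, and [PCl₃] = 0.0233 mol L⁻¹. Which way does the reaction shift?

Q_c = [PCl₃]·[Cl₂] / [PCl₅] = (0.0233)·(0.217) / (0.0102) = 0.496
Q_c = 0.496 > K_c = 0.0772, so the reverse reaction proceeds.

in the reverse direction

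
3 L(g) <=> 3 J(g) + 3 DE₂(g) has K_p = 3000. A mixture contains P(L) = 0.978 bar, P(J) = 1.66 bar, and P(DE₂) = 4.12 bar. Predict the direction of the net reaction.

Q_p = P(J)³·P(DE₂)³ / P(L)³ = (1.66)³·(4.12)³ / (0.978)³ = 342
Q_p = 342 < K_p = 3000, so the forward reaction proceeds.

toward products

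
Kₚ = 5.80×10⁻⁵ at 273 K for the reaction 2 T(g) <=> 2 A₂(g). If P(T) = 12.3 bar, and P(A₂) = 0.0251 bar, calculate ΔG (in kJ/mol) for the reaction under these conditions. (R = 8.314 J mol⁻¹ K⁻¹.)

Qₚ = P(A₂)² / P(T)² = (0.0251)² / (12.3)² = 4.16×10⁻⁶
ΔG = RT ln(Qₚ/Kₚ) = (8.314 J mol⁻¹ K⁻¹)(273 K) × ln(4.16×10⁻⁶/5.80×10⁻⁵)
   = (2.270 kJ/mol)(-2.635) = -5.98 kJ/mol
ΔG < 0, so the forward reaction is spontaneous (proceeds forward).

ΔG = -5.98 kJ/mol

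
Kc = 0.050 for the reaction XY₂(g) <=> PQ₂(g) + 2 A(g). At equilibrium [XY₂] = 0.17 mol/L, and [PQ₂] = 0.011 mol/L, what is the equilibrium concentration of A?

At equilibrium, Kc = [PQ₂]·[A]² / [XY₂] = 0.050.
(0.011)·([A])² / (0.17) = 0.050
[A]² = 0.773 ⇒ [A] = 0.88 mol/L

[A] = 0.88 mol/L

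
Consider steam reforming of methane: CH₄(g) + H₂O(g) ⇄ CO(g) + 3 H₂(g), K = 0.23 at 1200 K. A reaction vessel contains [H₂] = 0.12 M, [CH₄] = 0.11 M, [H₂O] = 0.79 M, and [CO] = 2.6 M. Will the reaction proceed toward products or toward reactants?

forward (toward products)

Q = [CO]·[H₂]³ / ([CH₄]·[H₂O]) = (2.6)·(0.12)³ / ((0.11)·(0.79)) = 0.052
Q = 0.052 < K = 0.23, so the forward reaction proceeds.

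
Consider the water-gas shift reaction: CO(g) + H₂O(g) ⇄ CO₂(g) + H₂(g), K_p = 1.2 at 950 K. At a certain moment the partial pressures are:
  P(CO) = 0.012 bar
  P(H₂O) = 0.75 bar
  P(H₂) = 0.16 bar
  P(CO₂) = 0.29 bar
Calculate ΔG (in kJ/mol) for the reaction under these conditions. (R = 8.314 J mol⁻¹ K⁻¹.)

Q_p = P(CO₂)·P(H₂) / (P(CO)·P(H₂O)) = (0.29)·(0.16) / ((0.012)·(0.75)) = 5.16
ΔG = RT ln(Q_p/K_p) = (8.314 J mol⁻¹ K⁻¹)(950 K) × ln(5.16/1.2)
   = (7.898 kJ/mol)(1.459) = 11.5 kJ/mol
ΔG > 0, so the forward reaction is non-spontaneous (proceeds in reverse).

ΔG = 11.5 kJ/mol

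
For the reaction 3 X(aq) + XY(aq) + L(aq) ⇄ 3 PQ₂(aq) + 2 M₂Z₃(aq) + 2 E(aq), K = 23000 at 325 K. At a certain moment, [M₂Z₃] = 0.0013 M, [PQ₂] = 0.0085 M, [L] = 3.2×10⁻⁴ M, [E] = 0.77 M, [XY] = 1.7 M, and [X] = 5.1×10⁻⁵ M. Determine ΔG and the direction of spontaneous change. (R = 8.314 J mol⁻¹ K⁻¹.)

ΔG = -2.68 kJ/mol; the forward reaction is spontaneous

Q = [PQ₂]³·[M₂Z₃]²·[E]² / ([X]³·[XY]·[L]) = (0.0085)³·(0.0013)²·(0.77)² / ((5.1×10⁻⁵)³·(1.7)·(3.2×10⁻⁴)) = 8530
ΔG = RT ln(Q/K) = (8.314 J mol⁻¹ K⁻¹)(325 K) × ln(8530/23000)
   = (2.702 kJ/mol)(-0.9919) = -2.68 kJ/mol
ΔG < 0, so the forward reaction is spontaneous (proceeds forward).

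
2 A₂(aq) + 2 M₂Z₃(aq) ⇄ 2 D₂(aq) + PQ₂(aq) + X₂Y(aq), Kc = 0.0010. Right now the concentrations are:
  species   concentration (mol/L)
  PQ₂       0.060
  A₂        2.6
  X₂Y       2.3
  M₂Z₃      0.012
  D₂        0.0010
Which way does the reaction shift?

forward (toward products)

Qc = [D₂]²·[PQ₂]·[X₂Y] / ([A₂]²·[M₂Z₃]²) = (0.0010)²·(0.060)·(2.3) / ((2.6)²·(0.012)²) = 1.4e-4
Qc = 1.4e-4 < Kc = 0.0010, so the forward reaction proceeds.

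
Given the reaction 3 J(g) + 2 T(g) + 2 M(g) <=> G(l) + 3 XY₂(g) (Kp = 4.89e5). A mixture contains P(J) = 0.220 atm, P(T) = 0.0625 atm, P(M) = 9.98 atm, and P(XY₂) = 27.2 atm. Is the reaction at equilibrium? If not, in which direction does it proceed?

reverse (toward reactants)

(G is a pure liquid — omitted from Qp.)
Qp = P(XY₂)³ / (P(J)³·P(T)²·P(M)²) = (27.2)³ / ((0.220)³·(0.0625)²·(9.98)²) = 4.86e6
Qp = 4.86e6 > Kp = 4.89e5, so the reverse reaction proceeds.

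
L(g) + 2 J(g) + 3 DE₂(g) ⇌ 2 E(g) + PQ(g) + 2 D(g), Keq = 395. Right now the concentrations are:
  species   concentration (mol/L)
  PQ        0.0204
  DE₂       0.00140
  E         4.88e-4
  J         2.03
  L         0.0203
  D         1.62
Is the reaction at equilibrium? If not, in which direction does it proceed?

in the forward direction

Q = [E]²·[PQ]·[D]² / ([L]·[J]²·[DE₂]³) = (4.88e-4)²·(0.0204)·(1.62)² / ((0.0203)·(2.03)²·(0.00140)³) = 55.5
Q = 55.5 < Keq = 395, so the forward reaction proceeds.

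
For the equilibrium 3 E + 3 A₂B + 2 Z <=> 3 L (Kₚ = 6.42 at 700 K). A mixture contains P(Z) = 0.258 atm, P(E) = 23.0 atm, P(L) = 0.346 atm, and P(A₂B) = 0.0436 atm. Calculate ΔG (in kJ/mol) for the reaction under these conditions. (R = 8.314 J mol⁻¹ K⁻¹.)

ΔG = -13.6 kJ/mol

Qₚ = P(L)³ / (P(E)³·P(A₂B)³·P(Z)²) = (0.346)³ / ((23.0)³·(0.0436)³·(0.258)²) = 0.617
ΔG = RT ln(Qₚ/Kₚ) = (8.314 J mol⁻¹ K⁻¹)(700 K) × ln(0.617/6.42)
   = (5.820 kJ/mol)(-2.342) = -13.6 kJ/mol
ΔG < 0, so the forward reaction is spontaneous (proceeds forward).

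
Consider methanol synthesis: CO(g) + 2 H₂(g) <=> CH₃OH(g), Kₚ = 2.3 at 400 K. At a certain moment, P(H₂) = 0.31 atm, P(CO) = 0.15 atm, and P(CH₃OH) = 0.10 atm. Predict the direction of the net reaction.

Qₚ = P(CH₃OH) / (P(CO)·P(H₂)²) = (0.10) / ((0.15)·(0.31)²) = 6.9
Qₚ = 6.9 > Kₚ = 2.3, so the reverse reaction proceeds.

in the reverse direction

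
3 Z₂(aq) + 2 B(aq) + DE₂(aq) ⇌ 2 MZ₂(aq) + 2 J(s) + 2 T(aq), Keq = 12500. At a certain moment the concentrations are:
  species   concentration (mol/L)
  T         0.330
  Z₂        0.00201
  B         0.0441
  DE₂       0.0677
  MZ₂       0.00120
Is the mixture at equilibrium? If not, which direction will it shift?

(J is a pure solid — omitted from Q.)
Q = [MZ₂]²·[T]² / ([Z₂]³·[B]²·[DE₂]) = (0.00120)²·(0.330)² / ((0.00201)³·(0.0441)²·(0.0677)) = 1.47e5
Q = 1.47e5 > Keq = 12500: net reverse reaction.

no; Q > K, reaction proceeds in reverse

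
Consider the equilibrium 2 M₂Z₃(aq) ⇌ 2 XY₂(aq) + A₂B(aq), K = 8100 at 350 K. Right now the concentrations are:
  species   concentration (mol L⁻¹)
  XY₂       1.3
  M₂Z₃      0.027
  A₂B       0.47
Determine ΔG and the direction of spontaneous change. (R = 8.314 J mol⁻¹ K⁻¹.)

ΔG = -5.84 kJ/mol; the forward reaction is spontaneous

Q = [XY₂]²·[A₂B] / [M₂Z₃]² = (1.3)²·(0.47) / (0.027)² = 1090
ΔG = RT ln(Q/K) = (8.314 J mol⁻¹ K⁻¹)(350 K) × ln(1090/8100)
   = (2.910 kJ/mol)(-2.006) = -5.84 kJ/mol
ΔG < 0, so the forward reaction is spontaneous (proceeds forward).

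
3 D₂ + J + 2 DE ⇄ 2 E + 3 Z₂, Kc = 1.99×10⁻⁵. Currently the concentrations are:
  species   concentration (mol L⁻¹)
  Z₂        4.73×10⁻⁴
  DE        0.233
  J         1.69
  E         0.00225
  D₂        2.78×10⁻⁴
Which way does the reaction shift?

in the reverse direction

Qc = [E]²·[Z₂]³ / ([D₂]³·[J]·[DE]²) = (0.00225)²·(4.73×10⁻⁴)³ / ((2.78×10⁻⁴)³·(1.69)·(0.233)²) = 2.72×10⁻⁴
Qc = 2.72×10⁻⁴ > Kc = 1.99×10⁻⁵, so the reverse reaction proceeds.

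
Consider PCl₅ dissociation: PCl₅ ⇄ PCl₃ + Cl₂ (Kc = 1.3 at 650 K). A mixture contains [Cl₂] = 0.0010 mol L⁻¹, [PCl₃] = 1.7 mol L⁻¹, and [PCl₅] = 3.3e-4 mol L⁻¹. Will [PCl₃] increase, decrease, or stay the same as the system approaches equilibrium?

Qc = [PCl₃]·[Cl₂] / [PCl₅] = (1.7)·(0.0010) / (3.3e-4) = 5.2
Qc = 5.2 > Kc = 1.3: net reverse reaction.
PCl₃ is a product, so it decreases.

decrease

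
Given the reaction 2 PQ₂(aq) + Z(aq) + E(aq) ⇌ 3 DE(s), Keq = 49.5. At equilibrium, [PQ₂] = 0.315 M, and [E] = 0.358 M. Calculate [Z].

[Z] = 0.569 M

(DE is a pure solid — omitted from Keq.)
At equilibrium, Keq = 1 / ([PQ₂]²·[Z]·[E]) = 49.5.
1 / ((0.315)²·([Z])·(0.358)) = 49.5
[Z] = 0.569 M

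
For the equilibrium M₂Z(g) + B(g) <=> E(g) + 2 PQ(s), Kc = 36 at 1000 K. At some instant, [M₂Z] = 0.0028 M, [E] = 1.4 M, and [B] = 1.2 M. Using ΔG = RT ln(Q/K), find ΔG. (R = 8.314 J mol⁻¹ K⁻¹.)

(PQ is a pure solid — omitted from Qc.)
Qc = [E] / ([M₂Z]·[B]) = (1.4) / ((0.0028)·(1.2)) = 417
ΔG = RT ln(Qc/Kc) = (8.314 J mol⁻¹ K⁻¹)(1000 K) × ln(417/36)
   = (8.314 kJ/mol)(2.450) = 20.4 kJ/mol
ΔG > 0, so the forward reaction is non-spontaneous (proceeds in reverse).

ΔG = 20.4 kJ/mol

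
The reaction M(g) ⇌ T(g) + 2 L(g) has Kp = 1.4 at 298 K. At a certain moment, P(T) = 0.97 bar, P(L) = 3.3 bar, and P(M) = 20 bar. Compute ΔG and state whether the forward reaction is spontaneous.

ΔG = -2.42 kJ/mol; the forward reaction is spontaneous

Qp = P(T)·P(L)² / P(M) = (0.97)·(3.3)² / (20) = 0.528
ΔG = RT ln(Qp/Kp) = (8.314 J mol⁻¹ K⁻¹)(298 K) × ln(0.528/1.4)
   = (2.478 kJ/mol)(-0.9751) = -2.42 kJ/mol
ΔG < 0, so the forward reaction is spontaneous (proceeds forward).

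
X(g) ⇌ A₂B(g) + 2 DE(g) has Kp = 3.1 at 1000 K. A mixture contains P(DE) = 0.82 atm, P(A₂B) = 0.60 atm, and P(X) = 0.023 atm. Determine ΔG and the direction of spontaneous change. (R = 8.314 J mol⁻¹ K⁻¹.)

Qp = P(A₂B)·P(DE)² / P(X) = (0.60)·(0.82)² / (0.023) = 17.5
ΔG = RT ln(Qp/Kp) = (8.314 J mol⁻¹ K⁻¹)(1000 K) × ln(17.5/3.1)
   = (8.314 kJ/mol)(1.731) = 14.4 kJ/mol
ΔG > 0, so the forward reaction is non-spontaneous (proceeds in reverse).

ΔG = 14.4 kJ/mol; the forward reaction is non-spontaneous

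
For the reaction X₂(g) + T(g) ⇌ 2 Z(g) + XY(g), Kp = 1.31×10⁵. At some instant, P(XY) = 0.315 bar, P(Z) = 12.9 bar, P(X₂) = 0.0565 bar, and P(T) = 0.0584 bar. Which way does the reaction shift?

Qp = P(Z)²·P(XY) / (P(X₂)·P(T)) = (12.9)²·(0.315) / ((0.0565)·(0.0584)) = 15900
Qp = 15900 < Kp = 1.31×10⁵, so the forward reaction proceeds.

in the forward direction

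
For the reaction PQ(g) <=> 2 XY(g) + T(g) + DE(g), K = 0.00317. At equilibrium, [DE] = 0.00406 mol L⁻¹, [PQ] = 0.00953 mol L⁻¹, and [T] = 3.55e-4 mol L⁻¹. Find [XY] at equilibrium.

[XY] = 4.58 mol L⁻¹

At equilibrium, K = [XY]²·[T]·[DE] / [PQ] = 0.00317.
([XY])²·(3.55e-4)·(0.00406) / (0.00953) = 0.00317
[XY]² = 21.0 ⇒ [XY] = 4.58 mol L⁻¹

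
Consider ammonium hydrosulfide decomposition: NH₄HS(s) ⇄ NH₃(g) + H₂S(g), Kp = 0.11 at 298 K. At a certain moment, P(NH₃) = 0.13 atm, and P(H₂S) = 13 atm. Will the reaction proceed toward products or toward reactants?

(NH₄HS is a pure solid — omitted from Qp.)
Qp = P(NH₃)·P(H₂S) = (0.13)·(13) = 1.7
Qp = 1.7 > Kp = 0.11, so the reverse reaction proceeds.

to the left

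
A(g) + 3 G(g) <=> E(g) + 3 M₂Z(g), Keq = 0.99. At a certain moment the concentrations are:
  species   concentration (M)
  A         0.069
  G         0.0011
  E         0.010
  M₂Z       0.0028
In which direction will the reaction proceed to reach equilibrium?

toward reactants

Q = [E]·[M₂Z]³ / ([A]·[G]³) = (0.010)·(0.0028)³ / ((0.069)·(0.0011)³) = 2.4
Q = 2.4 > Keq = 0.99, so the reverse reaction proceeds.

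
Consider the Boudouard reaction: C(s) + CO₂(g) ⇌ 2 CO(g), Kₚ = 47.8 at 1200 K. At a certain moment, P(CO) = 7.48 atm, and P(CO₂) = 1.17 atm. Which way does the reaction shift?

(C is a pure solid — omitted from Qₚ.)
Qₚ = P(CO)² / P(CO₂) = (7.48)² / (1.17) = 47.8
Qₚ = 47.8 = Kₚ, so the system is already at equilibrium.

no net change (already at equilibrium)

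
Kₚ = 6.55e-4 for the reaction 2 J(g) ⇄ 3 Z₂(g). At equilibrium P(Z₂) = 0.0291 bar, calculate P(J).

At equilibrium, Kₚ = P(Z₂)³ / P(J)² = 6.55e-4.
(0.0291)³ / (P(J))² = 6.55e-4
P(J)² = 0.0376 ⇒ P(J) = 0.194 bar

P(J) = 0.194 bar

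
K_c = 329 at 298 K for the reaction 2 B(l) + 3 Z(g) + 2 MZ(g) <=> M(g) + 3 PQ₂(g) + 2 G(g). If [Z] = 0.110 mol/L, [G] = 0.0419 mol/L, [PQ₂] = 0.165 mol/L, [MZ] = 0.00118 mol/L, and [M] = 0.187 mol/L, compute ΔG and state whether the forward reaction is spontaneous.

(B is a pure liquid — omitted from Q_c.)
Q_c = [M]·[PQ₂]³·[G]² / ([Z]³·[MZ]²) = (0.187)·(0.165)³·(0.0419)² / ((0.110)³·(0.00118)²) = 796
ΔG = RT ln(Q_c/K_c) = (8.314 J mol⁻¹ K⁻¹)(298 K) × ln(796/329)
   = (2.478 kJ/mol)(0.8835) = 2.19 kJ/mol
ΔG > 0, so the forward reaction is non-spontaneous (proceeds in reverse).

ΔG = 2.19 kJ/mol; the forward reaction is non-spontaneous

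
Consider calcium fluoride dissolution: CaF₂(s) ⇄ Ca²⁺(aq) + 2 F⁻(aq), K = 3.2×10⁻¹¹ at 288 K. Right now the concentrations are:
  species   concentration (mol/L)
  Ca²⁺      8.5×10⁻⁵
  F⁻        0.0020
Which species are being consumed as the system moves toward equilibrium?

Ca²⁺, F⁻ (products)

(CaF₂ is a pure solid — omitted from Q.)
Q = [Ca²⁺]·[F⁻]² = (8.5×10⁻⁵)·(0.0020)² = 3.4×10⁻¹⁰
Q = 3.4×10⁻¹⁰ > K = 3.2×10⁻¹¹: net reverse reaction.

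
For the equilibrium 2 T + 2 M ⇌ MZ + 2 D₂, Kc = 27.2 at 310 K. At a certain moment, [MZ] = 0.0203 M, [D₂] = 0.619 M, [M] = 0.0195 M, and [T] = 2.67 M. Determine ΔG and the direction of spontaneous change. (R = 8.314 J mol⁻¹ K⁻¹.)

ΔG = -5.80 kJ/mol; the forward reaction is spontaneous

Qc = [MZ]·[D₂]² / ([T]²·[M]²) = (0.0203)·(0.619)² / ((2.67)²·(0.0195)²) = 2.87
ΔG = RT ln(Qc/Kc) = (8.314 J mol⁻¹ K⁻¹)(310 K) × ln(2.87/27.2)
   = (2.577 kJ/mol)(-2.249) = -5.80 kJ/mol
ΔG < 0, so the forward reaction is spontaneous (proceeds forward).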